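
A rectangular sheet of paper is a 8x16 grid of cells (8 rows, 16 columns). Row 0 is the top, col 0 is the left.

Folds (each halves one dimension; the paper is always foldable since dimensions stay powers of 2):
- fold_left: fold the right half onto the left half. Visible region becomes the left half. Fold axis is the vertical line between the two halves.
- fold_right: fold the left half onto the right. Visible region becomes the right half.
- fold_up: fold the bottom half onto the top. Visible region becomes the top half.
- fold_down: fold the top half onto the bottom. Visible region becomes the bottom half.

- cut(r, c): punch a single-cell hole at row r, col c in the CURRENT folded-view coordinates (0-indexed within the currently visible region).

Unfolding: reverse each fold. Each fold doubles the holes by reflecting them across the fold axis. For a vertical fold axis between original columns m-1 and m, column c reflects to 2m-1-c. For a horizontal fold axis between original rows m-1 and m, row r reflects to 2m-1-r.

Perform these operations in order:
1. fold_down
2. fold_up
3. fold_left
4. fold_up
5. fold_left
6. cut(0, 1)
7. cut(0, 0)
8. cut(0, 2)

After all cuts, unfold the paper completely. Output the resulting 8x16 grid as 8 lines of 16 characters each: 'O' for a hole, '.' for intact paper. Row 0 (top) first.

Op 1 fold_down: fold axis h@4; visible region now rows[4,8) x cols[0,16) = 4x16
Op 2 fold_up: fold axis h@6; visible region now rows[4,6) x cols[0,16) = 2x16
Op 3 fold_left: fold axis v@8; visible region now rows[4,6) x cols[0,8) = 2x8
Op 4 fold_up: fold axis h@5; visible region now rows[4,5) x cols[0,8) = 1x8
Op 5 fold_left: fold axis v@4; visible region now rows[4,5) x cols[0,4) = 1x4
Op 6 cut(0, 1): punch at orig (4,1); cuts so far [(4, 1)]; region rows[4,5) x cols[0,4) = 1x4
Op 7 cut(0, 0): punch at orig (4,0); cuts so far [(4, 0), (4, 1)]; region rows[4,5) x cols[0,4) = 1x4
Op 8 cut(0, 2): punch at orig (4,2); cuts so far [(4, 0), (4, 1), (4, 2)]; region rows[4,5) x cols[0,4) = 1x4
Unfold 1 (reflect across v@4): 6 holes -> [(4, 0), (4, 1), (4, 2), (4, 5), (4, 6), (4, 7)]
Unfold 2 (reflect across h@5): 12 holes -> [(4, 0), (4, 1), (4, 2), (4, 5), (4, 6), (4, 7), (5, 0), (5, 1), (5, 2), (5, 5), (5, 6), (5, 7)]
Unfold 3 (reflect across v@8): 24 holes -> [(4, 0), (4, 1), (4, 2), (4, 5), (4, 6), (4, 7), (4, 8), (4, 9), (4, 10), (4, 13), (4, 14), (4, 15), (5, 0), (5, 1), (5, 2), (5, 5), (5, 6), (5, 7), (5, 8), (5, 9), (5, 10), (5, 13), (5, 14), (5, 15)]
Unfold 4 (reflect across h@6): 48 holes -> [(4, 0), (4, 1), (4, 2), (4, 5), (4, 6), (4, 7), (4, 8), (4, 9), (4, 10), (4, 13), (4, 14), (4, 15), (5, 0), (5, 1), (5, 2), (5, 5), (5, 6), (5, 7), (5, 8), (5, 9), (5, 10), (5, 13), (5, 14), (5, 15), (6, 0), (6, 1), (6, 2), (6, 5), (6, 6), (6, 7), (6, 8), (6, 9), (6, 10), (6, 13), (6, 14), (6, 15), (7, 0), (7, 1), (7, 2), (7, 5), (7, 6), (7, 7), (7, 8), (7, 9), (7, 10), (7, 13), (7, 14), (7, 15)]
Unfold 5 (reflect across h@4): 96 holes -> [(0, 0), (0, 1), (0, 2), (0, 5), (0, 6), (0, 7), (0, 8), (0, 9), (0, 10), (0, 13), (0, 14), (0, 15), (1, 0), (1, 1), (1, 2), (1, 5), (1, 6), (1, 7), (1, 8), (1, 9), (1, 10), (1, 13), (1, 14), (1, 15), (2, 0), (2, 1), (2, 2), (2, 5), (2, 6), (2, 7), (2, 8), (2, 9), (2, 10), (2, 13), (2, 14), (2, 15), (3, 0), (3, 1), (3, 2), (3, 5), (3, 6), (3, 7), (3, 8), (3, 9), (3, 10), (3, 13), (3, 14), (3, 15), (4, 0), (4, 1), (4, 2), (4, 5), (4, 6), (4, 7), (4, 8), (4, 9), (4, 10), (4, 13), (4, 14), (4, 15), (5, 0), (5, 1), (5, 2), (5, 5), (5, 6), (5, 7), (5, 8), (5, 9), (5, 10), (5, 13), (5, 14), (5, 15), (6, 0), (6, 1), (6, 2), (6, 5), (6, 6), (6, 7), (6, 8), (6, 9), (6, 10), (6, 13), (6, 14), (6, 15), (7, 0), (7, 1), (7, 2), (7, 5), (7, 6), (7, 7), (7, 8), (7, 9), (7, 10), (7, 13), (7, 14), (7, 15)]

Answer: OOO..OOOOOO..OOO
OOO..OOOOOO..OOO
OOO..OOOOOO..OOO
OOO..OOOOOO..OOO
OOO..OOOOOO..OOO
OOO..OOOOOO..OOO
OOO..OOOOOO..OOO
OOO..OOOOOO..OOO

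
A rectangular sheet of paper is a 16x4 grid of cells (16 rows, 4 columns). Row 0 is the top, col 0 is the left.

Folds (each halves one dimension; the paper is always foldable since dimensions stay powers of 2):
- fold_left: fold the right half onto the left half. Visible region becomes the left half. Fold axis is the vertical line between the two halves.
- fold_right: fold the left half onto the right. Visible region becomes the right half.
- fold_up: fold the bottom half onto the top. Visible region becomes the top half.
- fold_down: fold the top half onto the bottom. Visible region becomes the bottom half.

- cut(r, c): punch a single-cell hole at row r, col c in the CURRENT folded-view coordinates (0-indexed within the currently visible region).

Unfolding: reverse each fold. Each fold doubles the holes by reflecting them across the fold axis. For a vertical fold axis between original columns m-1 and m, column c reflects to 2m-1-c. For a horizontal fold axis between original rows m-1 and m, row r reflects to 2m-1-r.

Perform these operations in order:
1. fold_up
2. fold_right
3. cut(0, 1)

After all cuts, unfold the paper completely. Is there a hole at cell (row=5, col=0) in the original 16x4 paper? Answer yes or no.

Answer: no

Derivation:
Op 1 fold_up: fold axis h@8; visible region now rows[0,8) x cols[0,4) = 8x4
Op 2 fold_right: fold axis v@2; visible region now rows[0,8) x cols[2,4) = 8x2
Op 3 cut(0, 1): punch at orig (0,3); cuts so far [(0, 3)]; region rows[0,8) x cols[2,4) = 8x2
Unfold 1 (reflect across v@2): 2 holes -> [(0, 0), (0, 3)]
Unfold 2 (reflect across h@8): 4 holes -> [(0, 0), (0, 3), (15, 0), (15, 3)]
Holes: [(0, 0), (0, 3), (15, 0), (15, 3)]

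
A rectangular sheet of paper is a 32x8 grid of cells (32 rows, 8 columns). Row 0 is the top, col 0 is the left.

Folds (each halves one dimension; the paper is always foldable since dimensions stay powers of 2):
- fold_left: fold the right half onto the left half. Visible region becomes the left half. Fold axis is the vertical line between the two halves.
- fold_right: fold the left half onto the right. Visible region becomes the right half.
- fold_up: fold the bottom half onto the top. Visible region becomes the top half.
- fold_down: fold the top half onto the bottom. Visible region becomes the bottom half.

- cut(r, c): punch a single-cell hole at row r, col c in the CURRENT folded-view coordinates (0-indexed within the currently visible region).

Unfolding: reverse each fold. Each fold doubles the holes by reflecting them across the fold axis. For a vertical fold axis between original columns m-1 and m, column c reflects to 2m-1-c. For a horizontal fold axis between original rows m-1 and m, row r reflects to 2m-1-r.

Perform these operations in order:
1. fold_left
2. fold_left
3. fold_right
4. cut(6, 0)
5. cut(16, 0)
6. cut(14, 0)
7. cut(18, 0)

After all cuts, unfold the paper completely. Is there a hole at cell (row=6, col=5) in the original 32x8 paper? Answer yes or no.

Answer: yes

Derivation:
Op 1 fold_left: fold axis v@4; visible region now rows[0,32) x cols[0,4) = 32x4
Op 2 fold_left: fold axis v@2; visible region now rows[0,32) x cols[0,2) = 32x2
Op 3 fold_right: fold axis v@1; visible region now rows[0,32) x cols[1,2) = 32x1
Op 4 cut(6, 0): punch at orig (6,1); cuts so far [(6, 1)]; region rows[0,32) x cols[1,2) = 32x1
Op 5 cut(16, 0): punch at orig (16,1); cuts so far [(6, 1), (16, 1)]; region rows[0,32) x cols[1,2) = 32x1
Op 6 cut(14, 0): punch at orig (14,1); cuts so far [(6, 1), (14, 1), (16, 1)]; region rows[0,32) x cols[1,2) = 32x1
Op 7 cut(18, 0): punch at orig (18,1); cuts so far [(6, 1), (14, 1), (16, 1), (18, 1)]; region rows[0,32) x cols[1,2) = 32x1
Unfold 1 (reflect across v@1): 8 holes -> [(6, 0), (6, 1), (14, 0), (14, 1), (16, 0), (16, 1), (18, 0), (18, 1)]
Unfold 2 (reflect across v@2): 16 holes -> [(6, 0), (6, 1), (6, 2), (6, 3), (14, 0), (14, 1), (14, 2), (14, 3), (16, 0), (16, 1), (16, 2), (16, 3), (18, 0), (18, 1), (18, 2), (18, 3)]
Unfold 3 (reflect across v@4): 32 holes -> [(6, 0), (6, 1), (6, 2), (6, 3), (6, 4), (6, 5), (6, 6), (6, 7), (14, 0), (14, 1), (14, 2), (14, 3), (14, 4), (14, 5), (14, 6), (14, 7), (16, 0), (16, 1), (16, 2), (16, 3), (16, 4), (16, 5), (16, 6), (16, 7), (18, 0), (18, 1), (18, 2), (18, 3), (18, 4), (18, 5), (18, 6), (18, 7)]
Holes: [(6, 0), (6, 1), (6, 2), (6, 3), (6, 4), (6, 5), (6, 6), (6, 7), (14, 0), (14, 1), (14, 2), (14, 3), (14, 4), (14, 5), (14, 6), (14, 7), (16, 0), (16, 1), (16, 2), (16, 3), (16, 4), (16, 5), (16, 6), (16, 7), (18, 0), (18, 1), (18, 2), (18, 3), (18, 4), (18, 5), (18, 6), (18, 7)]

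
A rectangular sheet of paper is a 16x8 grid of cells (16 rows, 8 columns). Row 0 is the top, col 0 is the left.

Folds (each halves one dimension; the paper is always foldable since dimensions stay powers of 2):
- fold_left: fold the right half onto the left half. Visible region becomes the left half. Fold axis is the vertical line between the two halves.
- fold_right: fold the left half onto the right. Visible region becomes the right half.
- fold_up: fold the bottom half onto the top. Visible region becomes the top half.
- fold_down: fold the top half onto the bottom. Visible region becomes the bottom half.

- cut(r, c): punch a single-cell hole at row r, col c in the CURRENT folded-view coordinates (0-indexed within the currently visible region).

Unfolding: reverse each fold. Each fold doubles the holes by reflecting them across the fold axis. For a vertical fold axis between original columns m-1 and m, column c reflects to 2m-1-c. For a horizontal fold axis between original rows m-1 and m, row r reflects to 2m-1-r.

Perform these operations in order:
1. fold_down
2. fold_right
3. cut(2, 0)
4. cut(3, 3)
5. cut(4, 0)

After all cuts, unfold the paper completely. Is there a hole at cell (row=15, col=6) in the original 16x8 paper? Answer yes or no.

Op 1 fold_down: fold axis h@8; visible region now rows[8,16) x cols[0,8) = 8x8
Op 2 fold_right: fold axis v@4; visible region now rows[8,16) x cols[4,8) = 8x4
Op 3 cut(2, 0): punch at orig (10,4); cuts so far [(10, 4)]; region rows[8,16) x cols[4,8) = 8x4
Op 4 cut(3, 3): punch at orig (11,7); cuts so far [(10, 4), (11, 7)]; region rows[8,16) x cols[4,8) = 8x4
Op 5 cut(4, 0): punch at orig (12,4); cuts so far [(10, 4), (11, 7), (12, 4)]; region rows[8,16) x cols[4,8) = 8x4
Unfold 1 (reflect across v@4): 6 holes -> [(10, 3), (10, 4), (11, 0), (11, 7), (12, 3), (12, 4)]
Unfold 2 (reflect across h@8): 12 holes -> [(3, 3), (3, 4), (4, 0), (4, 7), (5, 3), (5, 4), (10, 3), (10, 4), (11, 0), (11, 7), (12, 3), (12, 4)]
Holes: [(3, 3), (3, 4), (4, 0), (4, 7), (5, 3), (5, 4), (10, 3), (10, 4), (11, 0), (11, 7), (12, 3), (12, 4)]

Answer: no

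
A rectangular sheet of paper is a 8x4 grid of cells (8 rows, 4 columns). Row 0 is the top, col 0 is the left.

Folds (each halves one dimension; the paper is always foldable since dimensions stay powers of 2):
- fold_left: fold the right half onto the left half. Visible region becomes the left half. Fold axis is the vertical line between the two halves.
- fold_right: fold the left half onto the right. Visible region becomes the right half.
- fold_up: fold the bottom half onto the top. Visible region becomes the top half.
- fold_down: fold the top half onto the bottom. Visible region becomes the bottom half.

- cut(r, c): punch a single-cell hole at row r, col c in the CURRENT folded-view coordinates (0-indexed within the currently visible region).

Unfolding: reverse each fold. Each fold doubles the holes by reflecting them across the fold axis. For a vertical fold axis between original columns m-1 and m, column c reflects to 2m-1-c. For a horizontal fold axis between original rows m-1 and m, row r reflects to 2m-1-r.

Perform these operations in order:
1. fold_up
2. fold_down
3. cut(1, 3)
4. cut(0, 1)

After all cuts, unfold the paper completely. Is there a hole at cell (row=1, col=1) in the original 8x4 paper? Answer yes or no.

Answer: yes

Derivation:
Op 1 fold_up: fold axis h@4; visible region now rows[0,4) x cols[0,4) = 4x4
Op 2 fold_down: fold axis h@2; visible region now rows[2,4) x cols[0,4) = 2x4
Op 3 cut(1, 3): punch at orig (3,3); cuts so far [(3, 3)]; region rows[2,4) x cols[0,4) = 2x4
Op 4 cut(0, 1): punch at orig (2,1); cuts so far [(2, 1), (3, 3)]; region rows[2,4) x cols[0,4) = 2x4
Unfold 1 (reflect across h@2): 4 holes -> [(0, 3), (1, 1), (2, 1), (3, 3)]
Unfold 2 (reflect across h@4): 8 holes -> [(0, 3), (1, 1), (2, 1), (3, 3), (4, 3), (5, 1), (6, 1), (7, 3)]
Holes: [(0, 3), (1, 1), (2, 1), (3, 3), (4, 3), (5, 1), (6, 1), (7, 3)]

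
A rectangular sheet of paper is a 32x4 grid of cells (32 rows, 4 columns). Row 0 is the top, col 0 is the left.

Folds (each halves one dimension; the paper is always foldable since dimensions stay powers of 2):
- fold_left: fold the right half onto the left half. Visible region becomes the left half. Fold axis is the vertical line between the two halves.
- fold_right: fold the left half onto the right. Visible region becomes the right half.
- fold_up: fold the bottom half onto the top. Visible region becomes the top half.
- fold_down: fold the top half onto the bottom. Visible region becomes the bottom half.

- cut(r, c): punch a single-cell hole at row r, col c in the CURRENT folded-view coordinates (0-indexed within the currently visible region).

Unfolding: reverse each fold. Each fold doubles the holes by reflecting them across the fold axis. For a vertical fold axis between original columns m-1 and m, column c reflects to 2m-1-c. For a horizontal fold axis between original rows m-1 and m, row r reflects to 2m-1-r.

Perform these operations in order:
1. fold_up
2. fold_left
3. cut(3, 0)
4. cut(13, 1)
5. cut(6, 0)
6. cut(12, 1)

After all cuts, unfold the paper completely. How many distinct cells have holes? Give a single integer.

Answer: 16

Derivation:
Op 1 fold_up: fold axis h@16; visible region now rows[0,16) x cols[0,4) = 16x4
Op 2 fold_left: fold axis v@2; visible region now rows[0,16) x cols[0,2) = 16x2
Op 3 cut(3, 0): punch at orig (3,0); cuts so far [(3, 0)]; region rows[0,16) x cols[0,2) = 16x2
Op 4 cut(13, 1): punch at orig (13,1); cuts so far [(3, 0), (13, 1)]; region rows[0,16) x cols[0,2) = 16x2
Op 5 cut(6, 0): punch at orig (6,0); cuts so far [(3, 0), (6, 0), (13, 1)]; region rows[0,16) x cols[0,2) = 16x2
Op 6 cut(12, 1): punch at orig (12,1); cuts so far [(3, 0), (6, 0), (12, 1), (13, 1)]; region rows[0,16) x cols[0,2) = 16x2
Unfold 1 (reflect across v@2): 8 holes -> [(3, 0), (3, 3), (6, 0), (6, 3), (12, 1), (12, 2), (13, 1), (13, 2)]
Unfold 2 (reflect across h@16): 16 holes -> [(3, 0), (3, 3), (6, 0), (6, 3), (12, 1), (12, 2), (13, 1), (13, 2), (18, 1), (18, 2), (19, 1), (19, 2), (25, 0), (25, 3), (28, 0), (28, 3)]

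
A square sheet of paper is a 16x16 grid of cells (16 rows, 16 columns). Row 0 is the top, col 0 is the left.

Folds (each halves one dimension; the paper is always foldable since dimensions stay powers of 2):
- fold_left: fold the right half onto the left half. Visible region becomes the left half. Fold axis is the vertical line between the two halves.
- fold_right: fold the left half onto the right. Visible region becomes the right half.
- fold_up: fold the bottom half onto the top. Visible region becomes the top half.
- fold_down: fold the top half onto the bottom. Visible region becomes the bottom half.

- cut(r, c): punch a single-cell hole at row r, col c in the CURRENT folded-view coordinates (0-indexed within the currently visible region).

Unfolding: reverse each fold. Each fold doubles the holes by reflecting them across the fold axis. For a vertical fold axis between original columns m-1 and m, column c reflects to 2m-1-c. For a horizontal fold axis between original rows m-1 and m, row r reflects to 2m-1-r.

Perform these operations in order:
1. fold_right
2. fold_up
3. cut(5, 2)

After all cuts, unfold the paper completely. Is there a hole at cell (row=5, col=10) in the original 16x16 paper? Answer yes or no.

Answer: yes

Derivation:
Op 1 fold_right: fold axis v@8; visible region now rows[0,16) x cols[8,16) = 16x8
Op 2 fold_up: fold axis h@8; visible region now rows[0,8) x cols[8,16) = 8x8
Op 3 cut(5, 2): punch at orig (5,10); cuts so far [(5, 10)]; region rows[0,8) x cols[8,16) = 8x8
Unfold 1 (reflect across h@8): 2 holes -> [(5, 10), (10, 10)]
Unfold 2 (reflect across v@8): 4 holes -> [(5, 5), (5, 10), (10, 5), (10, 10)]
Holes: [(5, 5), (5, 10), (10, 5), (10, 10)]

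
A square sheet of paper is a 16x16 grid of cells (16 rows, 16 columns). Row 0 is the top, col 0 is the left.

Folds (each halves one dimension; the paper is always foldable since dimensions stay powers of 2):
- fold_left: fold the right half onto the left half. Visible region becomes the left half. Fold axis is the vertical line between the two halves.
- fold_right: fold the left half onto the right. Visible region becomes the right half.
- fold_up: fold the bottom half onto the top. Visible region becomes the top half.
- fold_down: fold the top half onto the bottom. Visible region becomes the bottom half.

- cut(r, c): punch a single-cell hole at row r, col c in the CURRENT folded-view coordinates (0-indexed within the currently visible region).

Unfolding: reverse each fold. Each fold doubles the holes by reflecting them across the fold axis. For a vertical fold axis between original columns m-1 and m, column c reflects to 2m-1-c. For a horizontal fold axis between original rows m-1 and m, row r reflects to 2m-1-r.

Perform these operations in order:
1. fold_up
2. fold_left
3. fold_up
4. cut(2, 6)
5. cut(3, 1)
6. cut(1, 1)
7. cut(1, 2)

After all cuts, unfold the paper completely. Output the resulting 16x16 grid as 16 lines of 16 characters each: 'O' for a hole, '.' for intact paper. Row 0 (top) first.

Op 1 fold_up: fold axis h@8; visible region now rows[0,8) x cols[0,16) = 8x16
Op 2 fold_left: fold axis v@8; visible region now rows[0,8) x cols[0,8) = 8x8
Op 3 fold_up: fold axis h@4; visible region now rows[0,4) x cols[0,8) = 4x8
Op 4 cut(2, 6): punch at orig (2,6); cuts so far [(2, 6)]; region rows[0,4) x cols[0,8) = 4x8
Op 5 cut(3, 1): punch at orig (3,1); cuts so far [(2, 6), (3, 1)]; region rows[0,4) x cols[0,8) = 4x8
Op 6 cut(1, 1): punch at orig (1,1); cuts so far [(1, 1), (2, 6), (3, 1)]; region rows[0,4) x cols[0,8) = 4x8
Op 7 cut(1, 2): punch at orig (1,2); cuts so far [(1, 1), (1, 2), (2, 6), (3, 1)]; region rows[0,4) x cols[0,8) = 4x8
Unfold 1 (reflect across h@4): 8 holes -> [(1, 1), (1, 2), (2, 6), (3, 1), (4, 1), (5, 6), (6, 1), (6, 2)]
Unfold 2 (reflect across v@8): 16 holes -> [(1, 1), (1, 2), (1, 13), (1, 14), (2, 6), (2, 9), (3, 1), (3, 14), (4, 1), (4, 14), (5, 6), (5, 9), (6, 1), (6, 2), (6, 13), (6, 14)]
Unfold 3 (reflect across h@8): 32 holes -> [(1, 1), (1, 2), (1, 13), (1, 14), (2, 6), (2, 9), (3, 1), (3, 14), (4, 1), (4, 14), (5, 6), (5, 9), (6, 1), (6, 2), (6, 13), (6, 14), (9, 1), (9, 2), (9, 13), (9, 14), (10, 6), (10, 9), (11, 1), (11, 14), (12, 1), (12, 14), (13, 6), (13, 9), (14, 1), (14, 2), (14, 13), (14, 14)]

Answer: ................
.OO..........OO.
......O..O......
.O............O.
.O............O.
......O..O......
.OO..........OO.
................
................
.OO..........OO.
......O..O......
.O............O.
.O............O.
......O..O......
.OO..........OO.
................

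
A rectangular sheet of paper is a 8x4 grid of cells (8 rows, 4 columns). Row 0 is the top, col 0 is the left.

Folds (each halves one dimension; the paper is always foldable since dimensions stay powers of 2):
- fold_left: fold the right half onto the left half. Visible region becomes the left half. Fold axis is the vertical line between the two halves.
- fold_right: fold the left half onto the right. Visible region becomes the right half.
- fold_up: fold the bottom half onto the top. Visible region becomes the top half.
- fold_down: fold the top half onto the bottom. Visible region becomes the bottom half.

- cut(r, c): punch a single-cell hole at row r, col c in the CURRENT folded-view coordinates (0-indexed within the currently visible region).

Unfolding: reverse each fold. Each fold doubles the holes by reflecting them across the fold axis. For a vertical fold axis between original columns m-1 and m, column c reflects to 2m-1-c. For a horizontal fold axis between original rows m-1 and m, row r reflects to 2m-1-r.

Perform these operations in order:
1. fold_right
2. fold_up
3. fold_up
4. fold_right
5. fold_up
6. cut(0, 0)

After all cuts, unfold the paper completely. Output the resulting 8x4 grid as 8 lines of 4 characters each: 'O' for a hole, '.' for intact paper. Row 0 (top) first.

Answer: OOOO
OOOO
OOOO
OOOO
OOOO
OOOO
OOOO
OOOO

Derivation:
Op 1 fold_right: fold axis v@2; visible region now rows[0,8) x cols[2,4) = 8x2
Op 2 fold_up: fold axis h@4; visible region now rows[0,4) x cols[2,4) = 4x2
Op 3 fold_up: fold axis h@2; visible region now rows[0,2) x cols[2,4) = 2x2
Op 4 fold_right: fold axis v@3; visible region now rows[0,2) x cols[3,4) = 2x1
Op 5 fold_up: fold axis h@1; visible region now rows[0,1) x cols[3,4) = 1x1
Op 6 cut(0, 0): punch at orig (0,3); cuts so far [(0, 3)]; region rows[0,1) x cols[3,4) = 1x1
Unfold 1 (reflect across h@1): 2 holes -> [(0, 3), (1, 3)]
Unfold 2 (reflect across v@3): 4 holes -> [(0, 2), (0, 3), (1, 2), (1, 3)]
Unfold 3 (reflect across h@2): 8 holes -> [(0, 2), (0, 3), (1, 2), (1, 3), (2, 2), (2, 3), (3, 2), (3, 3)]
Unfold 4 (reflect across h@4): 16 holes -> [(0, 2), (0, 3), (1, 2), (1, 3), (2, 2), (2, 3), (3, 2), (3, 3), (4, 2), (4, 3), (5, 2), (5, 3), (6, 2), (6, 3), (7, 2), (7, 3)]
Unfold 5 (reflect across v@2): 32 holes -> [(0, 0), (0, 1), (0, 2), (0, 3), (1, 0), (1, 1), (1, 2), (1, 3), (2, 0), (2, 1), (2, 2), (2, 3), (3, 0), (3, 1), (3, 2), (3, 3), (4, 0), (4, 1), (4, 2), (4, 3), (5, 0), (5, 1), (5, 2), (5, 3), (6, 0), (6, 1), (6, 2), (6, 3), (7, 0), (7, 1), (7, 2), (7, 3)]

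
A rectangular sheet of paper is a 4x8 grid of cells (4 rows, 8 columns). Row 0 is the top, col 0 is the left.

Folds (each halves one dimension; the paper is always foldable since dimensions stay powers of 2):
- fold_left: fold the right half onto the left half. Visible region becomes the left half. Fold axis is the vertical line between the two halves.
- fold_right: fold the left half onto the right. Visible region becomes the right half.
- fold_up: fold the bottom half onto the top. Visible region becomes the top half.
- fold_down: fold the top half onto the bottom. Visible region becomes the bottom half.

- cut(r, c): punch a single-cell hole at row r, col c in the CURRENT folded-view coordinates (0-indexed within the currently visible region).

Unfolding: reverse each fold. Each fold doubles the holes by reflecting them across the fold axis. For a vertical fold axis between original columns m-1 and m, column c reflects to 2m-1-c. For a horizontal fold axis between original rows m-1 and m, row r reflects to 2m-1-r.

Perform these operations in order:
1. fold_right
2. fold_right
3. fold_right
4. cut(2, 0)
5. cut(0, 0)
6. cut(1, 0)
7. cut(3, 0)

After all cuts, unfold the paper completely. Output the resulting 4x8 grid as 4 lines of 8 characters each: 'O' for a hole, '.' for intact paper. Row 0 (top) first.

Op 1 fold_right: fold axis v@4; visible region now rows[0,4) x cols[4,8) = 4x4
Op 2 fold_right: fold axis v@6; visible region now rows[0,4) x cols[6,8) = 4x2
Op 3 fold_right: fold axis v@7; visible region now rows[0,4) x cols[7,8) = 4x1
Op 4 cut(2, 0): punch at orig (2,7); cuts so far [(2, 7)]; region rows[0,4) x cols[7,8) = 4x1
Op 5 cut(0, 0): punch at orig (0,7); cuts so far [(0, 7), (2, 7)]; region rows[0,4) x cols[7,8) = 4x1
Op 6 cut(1, 0): punch at orig (1,7); cuts so far [(0, 7), (1, 7), (2, 7)]; region rows[0,4) x cols[7,8) = 4x1
Op 7 cut(3, 0): punch at orig (3,7); cuts so far [(0, 7), (1, 7), (2, 7), (3, 7)]; region rows[0,4) x cols[7,8) = 4x1
Unfold 1 (reflect across v@7): 8 holes -> [(0, 6), (0, 7), (1, 6), (1, 7), (2, 6), (2, 7), (3, 6), (3, 7)]
Unfold 2 (reflect across v@6): 16 holes -> [(0, 4), (0, 5), (0, 6), (0, 7), (1, 4), (1, 5), (1, 6), (1, 7), (2, 4), (2, 5), (2, 6), (2, 7), (3, 4), (3, 5), (3, 6), (3, 7)]
Unfold 3 (reflect across v@4): 32 holes -> [(0, 0), (0, 1), (0, 2), (0, 3), (0, 4), (0, 5), (0, 6), (0, 7), (1, 0), (1, 1), (1, 2), (1, 3), (1, 4), (1, 5), (1, 6), (1, 7), (2, 0), (2, 1), (2, 2), (2, 3), (2, 4), (2, 5), (2, 6), (2, 7), (3, 0), (3, 1), (3, 2), (3, 3), (3, 4), (3, 5), (3, 6), (3, 7)]

Answer: OOOOOOOO
OOOOOOOO
OOOOOOOO
OOOOOOOO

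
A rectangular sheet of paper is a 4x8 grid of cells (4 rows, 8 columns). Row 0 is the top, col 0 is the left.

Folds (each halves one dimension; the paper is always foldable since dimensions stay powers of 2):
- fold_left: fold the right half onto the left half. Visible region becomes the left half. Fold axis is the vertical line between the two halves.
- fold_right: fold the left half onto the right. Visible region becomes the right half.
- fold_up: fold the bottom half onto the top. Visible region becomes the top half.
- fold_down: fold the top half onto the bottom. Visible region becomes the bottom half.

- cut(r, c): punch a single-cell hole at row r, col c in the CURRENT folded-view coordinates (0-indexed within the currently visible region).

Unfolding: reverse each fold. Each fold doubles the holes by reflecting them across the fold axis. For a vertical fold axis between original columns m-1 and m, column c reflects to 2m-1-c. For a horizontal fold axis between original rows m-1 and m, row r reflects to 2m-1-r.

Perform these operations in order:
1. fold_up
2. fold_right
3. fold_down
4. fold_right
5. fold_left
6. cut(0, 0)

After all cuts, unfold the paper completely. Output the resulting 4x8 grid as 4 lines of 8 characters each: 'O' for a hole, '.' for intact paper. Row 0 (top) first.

Op 1 fold_up: fold axis h@2; visible region now rows[0,2) x cols[0,8) = 2x8
Op 2 fold_right: fold axis v@4; visible region now rows[0,2) x cols[4,8) = 2x4
Op 3 fold_down: fold axis h@1; visible region now rows[1,2) x cols[4,8) = 1x4
Op 4 fold_right: fold axis v@6; visible region now rows[1,2) x cols[6,8) = 1x2
Op 5 fold_left: fold axis v@7; visible region now rows[1,2) x cols[6,7) = 1x1
Op 6 cut(0, 0): punch at orig (1,6); cuts so far [(1, 6)]; region rows[1,2) x cols[6,7) = 1x1
Unfold 1 (reflect across v@7): 2 holes -> [(1, 6), (1, 7)]
Unfold 2 (reflect across v@6): 4 holes -> [(1, 4), (1, 5), (1, 6), (1, 7)]
Unfold 3 (reflect across h@1): 8 holes -> [(0, 4), (0, 5), (0, 6), (0, 7), (1, 4), (1, 5), (1, 6), (1, 7)]
Unfold 4 (reflect across v@4): 16 holes -> [(0, 0), (0, 1), (0, 2), (0, 3), (0, 4), (0, 5), (0, 6), (0, 7), (1, 0), (1, 1), (1, 2), (1, 3), (1, 4), (1, 5), (1, 6), (1, 7)]
Unfold 5 (reflect across h@2): 32 holes -> [(0, 0), (0, 1), (0, 2), (0, 3), (0, 4), (0, 5), (0, 6), (0, 7), (1, 0), (1, 1), (1, 2), (1, 3), (1, 4), (1, 5), (1, 6), (1, 7), (2, 0), (2, 1), (2, 2), (2, 3), (2, 4), (2, 5), (2, 6), (2, 7), (3, 0), (3, 1), (3, 2), (3, 3), (3, 4), (3, 5), (3, 6), (3, 7)]

Answer: OOOOOOOO
OOOOOOOO
OOOOOOOO
OOOOOOOO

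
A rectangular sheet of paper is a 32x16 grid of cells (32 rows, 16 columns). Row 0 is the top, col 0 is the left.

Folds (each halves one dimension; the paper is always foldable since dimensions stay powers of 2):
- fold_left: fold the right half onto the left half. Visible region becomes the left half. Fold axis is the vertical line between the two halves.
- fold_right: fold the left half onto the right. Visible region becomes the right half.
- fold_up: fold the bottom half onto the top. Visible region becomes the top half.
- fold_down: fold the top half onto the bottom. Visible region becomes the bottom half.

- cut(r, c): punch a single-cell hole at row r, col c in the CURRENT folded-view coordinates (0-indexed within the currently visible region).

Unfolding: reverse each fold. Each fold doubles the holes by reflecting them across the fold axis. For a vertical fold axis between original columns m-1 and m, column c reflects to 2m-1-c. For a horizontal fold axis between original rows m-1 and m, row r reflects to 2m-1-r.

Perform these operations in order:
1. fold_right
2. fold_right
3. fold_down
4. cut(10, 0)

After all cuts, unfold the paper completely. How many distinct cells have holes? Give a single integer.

Op 1 fold_right: fold axis v@8; visible region now rows[0,32) x cols[8,16) = 32x8
Op 2 fold_right: fold axis v@12; visible region now rows[0,32) x cols[12,16) = 32x4
Op 3 fold_down: fold axis h@16; visible region now rows[16,32) x cols[12,16) = 16x4
Op 4 cut(10, 0): punch at orig (26,12); cuts so far [(26, 12)]; region rows[16,32) x cols[12,16) = 16x4
Unfold 1 (reflect across h@16): 2 holes -> [(5, 12), (26, 12)]
Unfold 2 (reflect across v@12): 4 holes -> [(5, 11), (5, 12), (26, 11), (26, 12)]
Unfold 3 (reflect across v@8): 8 holes -> [(5, 3), (5, 4), (5, 11), (5, 12), (26, 3), (26, 4), (26, 11), (26, 12)]

Answer: 8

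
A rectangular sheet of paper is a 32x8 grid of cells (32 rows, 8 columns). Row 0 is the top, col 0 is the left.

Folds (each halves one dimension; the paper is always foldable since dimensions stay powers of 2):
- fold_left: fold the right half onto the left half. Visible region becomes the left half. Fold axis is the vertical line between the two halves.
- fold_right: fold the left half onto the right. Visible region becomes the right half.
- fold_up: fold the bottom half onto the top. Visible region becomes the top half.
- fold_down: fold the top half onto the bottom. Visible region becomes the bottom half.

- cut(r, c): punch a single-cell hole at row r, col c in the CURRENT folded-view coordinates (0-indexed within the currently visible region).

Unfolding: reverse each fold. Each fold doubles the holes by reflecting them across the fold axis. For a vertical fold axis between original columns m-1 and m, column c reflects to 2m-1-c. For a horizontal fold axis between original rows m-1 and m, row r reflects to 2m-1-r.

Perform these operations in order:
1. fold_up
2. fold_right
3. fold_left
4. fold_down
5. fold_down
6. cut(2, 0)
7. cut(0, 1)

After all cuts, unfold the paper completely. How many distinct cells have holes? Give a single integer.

Op 1 fold_up: fold axis h@16; visible region now rows[0,16) x cols[0,8) = 16x8
Op 2 fold_right: fold axis v@4; visible region now rows[0,16) x cols[4,8) = 16x4
Op 3 fold_left: fold axis v@6; visible region now rows[0,16) x cols[4,6) = 16x2
Op 4 fold_down: fold axis h@8; visible region now rows[8,16) x cols[4,6) = 8x2
Op 5 fold_down: fold axis h@12; visible region now rows[12,16) x cols[4,6) = 4x2
Op 6 cut(2, 0): punch at orig (14,4); cuts so far [(14, 4)]; region rows[12,16) x cols[4,6) = 4x2
Op 7 cut(0, 1): punch at orig (12,5); cuts so far [(12, 5), (14, 4)]; region rows[12,16) x cols[4,6) = 4x2
Unfold 1 (reflect across h@12): 4 holes -> [(9, 4), (11, 5), (12, 5), (14, 4)]
Unfold 2 (reflect across h@8): 8 holes -> [(1, 4), (3, 5), (4, 5), (6, 4), (9, 4), (11, 5), (12, 5), (14, 4)]
Unfold 3 (reflect across v@6): 16 holes -> [(1, 4), (1, 7), (3, 5), (3, 6), (4, 5), (4, 6), (6, 4), (6, 7), (9, 4), (9, 7), (11, 5), (11, 6), (12, 5), (12, 6), (14, 4), (14, 7)]
Unfold 4 (reflect across v@4): 32 holes -> [(1, 0), (1, 3), (1, 4), (1, 7), (3, 1), (3, 2), (3, 5), (3, 6), (4, 1), (4, 2), (4, 5), (4, 6), (6, 0), (6, 3), (6, 4), (6, 7), (9, 0), (9, 3), (9, 4), (9, 7), (11, 1), (11, 2), (11, 5), (11, 6), (12, 1), (12, 2), (12, 5), (12, 6), (14, 0), (14, 3), (14, 4), (14, 7)]
Unfold 5 (reflect across h@16): 64 holes -> [(1, 0), (1, 3), (1, 4), (1, 7), (3, 1), (3, 2), (3, 5), (3, 6), (4, 1), (4, 2), (4, 5), (4, 6), (6, 0), (6, 3), (6, 4), (6, 7), (9, 0), (9, 3), (9, 4), (9, 7), (11, 1), (11, 2), (11, 5), (11, 6), (12, 1), (12, 2), (12, 5), (12, 6), (14, 0), (14, 3), (14, 4), (14, 7), (17, 0), (17, 3), (17, 4), (17, 7), (19, 1), (19, 2), (19, 5), (19, 6), (20, 1), (20, 2), (20, 5), (20, 6), (22, 0), (22, 3), (22, 4), (22, 7), (25, 0), (25, 3), (25, 4), (25, 7), (27, 1), (27, 2), (27, 5), (27, 6), (28, 1), (28, 2), (28, 5), (28, 6), (30, 0), (30, 3), (30, 4), (30, 7)]

Answer: 64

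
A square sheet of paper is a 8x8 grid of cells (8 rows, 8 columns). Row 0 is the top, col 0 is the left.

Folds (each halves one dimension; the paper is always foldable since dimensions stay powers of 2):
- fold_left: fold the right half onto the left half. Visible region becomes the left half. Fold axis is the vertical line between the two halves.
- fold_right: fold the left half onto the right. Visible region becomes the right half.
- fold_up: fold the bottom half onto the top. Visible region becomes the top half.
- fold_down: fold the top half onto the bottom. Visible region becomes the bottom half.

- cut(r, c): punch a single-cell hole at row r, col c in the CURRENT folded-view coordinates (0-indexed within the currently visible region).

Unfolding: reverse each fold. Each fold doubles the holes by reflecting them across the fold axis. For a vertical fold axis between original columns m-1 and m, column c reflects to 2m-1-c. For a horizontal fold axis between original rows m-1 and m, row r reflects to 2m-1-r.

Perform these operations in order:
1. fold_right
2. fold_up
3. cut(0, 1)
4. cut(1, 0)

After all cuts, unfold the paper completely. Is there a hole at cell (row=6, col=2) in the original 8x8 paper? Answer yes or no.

Answer: no

Derivation:
Op 1 fold_right: fold axis v@4; visible region now rows[0,8) x cols[4,8) = 8x4
Op 2 fold_up: fold axis h@4; visible region now rows[0,4) x cols[4,8) = 4x4
Op 3 cut(0, 1): punch at orig (0,5); cuts so far [(0, 5)]; region rows[0,4) x cols[4,8) = 4x4
Op 4 cut(1, 0): punch at orig (1,4); cuts so far [(0, 5), (1, 4)]; region rows[0,4) x cols[4,8) = 4x4
Unfold 1 (reflect across h@4): 4 holes -> [(0, 5), (1, 4), (6, 4), (7, 5)]
Unfold 2 (reflect across v@4): 8 holes -> [(0, 2), (0, 5), (1, 3), (1, 4), (6, 3), (6, 4), (7, 2), (7, 5)]
Holes: [(0, 2), (0, 5), (1, 3), (1, 4), (6, 3), (6, 4), (7, 2), (7, 5)]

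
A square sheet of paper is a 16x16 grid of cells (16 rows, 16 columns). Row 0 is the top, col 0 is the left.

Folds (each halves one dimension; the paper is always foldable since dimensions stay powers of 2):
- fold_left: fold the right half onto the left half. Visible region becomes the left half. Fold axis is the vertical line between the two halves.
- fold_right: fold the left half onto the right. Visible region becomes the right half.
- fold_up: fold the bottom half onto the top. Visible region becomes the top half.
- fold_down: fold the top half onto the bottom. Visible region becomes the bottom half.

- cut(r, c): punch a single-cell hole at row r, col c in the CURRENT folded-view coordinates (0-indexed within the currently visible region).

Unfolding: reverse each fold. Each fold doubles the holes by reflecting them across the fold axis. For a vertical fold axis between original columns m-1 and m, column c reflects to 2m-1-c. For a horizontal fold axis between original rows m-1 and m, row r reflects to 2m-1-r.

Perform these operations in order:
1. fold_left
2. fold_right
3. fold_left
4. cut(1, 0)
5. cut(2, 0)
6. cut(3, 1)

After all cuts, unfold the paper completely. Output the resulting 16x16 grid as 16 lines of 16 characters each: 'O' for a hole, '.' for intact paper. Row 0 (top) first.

Op 1 fold_left: fold axis v@8; visible region now rows[0,16) x cols[0,8) = 16x8
Op 2 fold_right: fold axis v@4; visible region now rows[0,16) x cols[4,8) = 16x4
Op 3 fold_left: fold axis v@6; visible region now rows[0,16) x cols[4,6) = 16x2
Op 4 cut(1, 0): punch at orig (1,4); cuts so far [(1, 4)]; region rows[0,16) x cols[4,6) = 16x2
Op 5 cut(2, 0): punch at orig (2,4); cuts so far [(1, 4), (2, 4)]; region rows[0,16) x cols[4,6) = 16x2
Op 6 cut(3, 1): punch at orig (3,5); cuts so far [(1, 4), (2, 4), (3, 5)]; region rows[0,16) x cols[4,6) = 16x2
Unfold 1 (reflect across v@6): 6 holes -> [(1, 4), (1, 7), (2, 4), (2, 7), (3, 5), (3, 6)]
Unfold 2 (reflect across v@4): 12 holes -> [(1, 0), (1, 3), (1, 4), (1, 7), (2, 0), (2, 3), (2, 4), (2, 7), (3, 1), (3, 2), (3, 5), (3, 6)]
Unfold 3 (reflect across v@8): 24 holes -> [(1, 0), (1, 3), (1, 4), (1, 7), (1, 8), (1, 11), (1, 12), (1, 15), (2, 0), (2, 3), (2, 4), (2, 7), (2, 8), (2, 11), (2, 12), (2, 15), (3, 1), (3, 2), (3, 5), (3, 6), (3, 9), (3, 10), (3, 13), (3, 14)]

Answer: ................
O..OO..OO..OO..O
O..OO..OO..OO..O
.OO..OO..OO..OO.
................
................
................
................
................
................
................
................
................
................
................
................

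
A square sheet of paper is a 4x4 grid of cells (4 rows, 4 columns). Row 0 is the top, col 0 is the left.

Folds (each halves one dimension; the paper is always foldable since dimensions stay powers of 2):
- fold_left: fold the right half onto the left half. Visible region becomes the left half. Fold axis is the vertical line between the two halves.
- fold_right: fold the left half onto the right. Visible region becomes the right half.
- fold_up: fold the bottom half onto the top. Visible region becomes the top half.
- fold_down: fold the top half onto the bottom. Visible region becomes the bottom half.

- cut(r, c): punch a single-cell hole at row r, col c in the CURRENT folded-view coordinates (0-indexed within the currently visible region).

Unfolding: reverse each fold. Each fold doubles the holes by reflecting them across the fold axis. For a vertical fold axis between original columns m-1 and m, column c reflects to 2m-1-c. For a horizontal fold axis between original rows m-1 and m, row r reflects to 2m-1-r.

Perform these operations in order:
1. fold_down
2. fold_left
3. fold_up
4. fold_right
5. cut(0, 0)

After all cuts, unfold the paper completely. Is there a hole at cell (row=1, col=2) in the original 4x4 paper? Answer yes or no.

Answer: yes

Derivation:
Op 1 fold_down: fold axis h@2; visible region now rows[2,4) x cols[0,4) = 2x4
Op 2 fold_left: fold axis v@2; visible region now rows[2,4) x cols[0,2) = 2x2
Op 3 fold_up: fold axis h@3; visible region now rows[2,3) x cols[0,2) = 1x2
Op 4 fold_right: fold axis v@1; visible region now rows[2,3) x cols[1,2) = 1x1
Op 5 cut(0, 0): punch at orig (2,1); cuts so far [(2, 1)]; region rows[2,3) x cols[1,2) = 1x1
Unfold 1 (reflect across v@1): 2 holes -> [(2, 0), (2, 1)]
Unfold 2 (reflect across h@3): 4 holes -> [(2, 0), (2, 1), (3, 0), (3, 1)]
Unfold 3 (reflect across v@2): 8 holes -> [(2, 0), (2, 1), (2, 2), (2, 3), (3, 0), (3, 1), (3, 2), (3, 3)]
Unfold 4 (reflect across h@2): 16 holes -> [(0, 0), (0, 1), (0, 2), (0, 3), (1, 0), (1, 1), (1, 2), (1, 3), (2, 0), (2, 1), (2, 2), (2, 3), (3, 0), (3, 1), (3, 2), (3, 3)]
Holes: [(0, 0), (0, 1), (0, 2), (0, 3), (1, 0), (1, 1), (1, 2), (1, 3), (2, 0), (2, 1), (2, 2), (2, 3), (3, 0), (3, 1), (3, 2), (3, 3)]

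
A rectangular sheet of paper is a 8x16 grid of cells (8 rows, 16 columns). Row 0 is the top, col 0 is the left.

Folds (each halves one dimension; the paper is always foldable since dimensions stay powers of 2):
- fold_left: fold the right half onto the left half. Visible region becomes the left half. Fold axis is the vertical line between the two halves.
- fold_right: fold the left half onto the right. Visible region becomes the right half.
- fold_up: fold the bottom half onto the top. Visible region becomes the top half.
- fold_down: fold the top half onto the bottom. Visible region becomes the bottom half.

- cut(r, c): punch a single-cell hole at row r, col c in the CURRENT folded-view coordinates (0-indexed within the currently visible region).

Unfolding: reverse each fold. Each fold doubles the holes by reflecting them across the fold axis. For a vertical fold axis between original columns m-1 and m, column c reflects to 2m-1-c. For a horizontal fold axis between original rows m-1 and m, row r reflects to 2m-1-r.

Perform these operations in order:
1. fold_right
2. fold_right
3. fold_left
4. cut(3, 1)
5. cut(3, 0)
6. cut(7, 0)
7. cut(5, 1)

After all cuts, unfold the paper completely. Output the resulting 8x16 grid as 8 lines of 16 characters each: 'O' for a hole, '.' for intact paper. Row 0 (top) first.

Answer: ................
................
................
OOOOOOOOOOOOOOOO
................
.OO..OO..OO..OO.
................
O..OO..OO..OO..O

Derivation:
Op 1 fold_right: fold axis v@8; visible region now rows[0,8) x cols[8,16) = 8x8
Op 2 fold_right: fold axis v@12; visible region now rows[0,8) x cols[12,16) = 8x4
Op 3 fold_left: fold axis v@14; visible region now rows[0,8) x cols[12,14) = 8x2
Op 4 cut(3, 1): punch at orig (3,13); cuts so far [(3, 13)]; region rows[0,8) x cols[12,14) = 8x2
Op 5 cut(3, 0): punch at orig (3,12); cuts so far [(3, 12), (3, 13)]; region rows[0,8) x cols[12,14) = 8x2
Op 6 cut(7, 0): punch at orig (7,12); cuts so far [(3, 12), (3, 13), (7, 12)]; region rows[0,8) x cols[12,14) = 8x2
Op 7 cut(5, 1): punch at orig (5,13); cuts so far [(3, 12), (3, 13), (5, 13), (7, 12)]; region rows[0,8) x cols[12,14) = 8x2
Unfold 1 (reflect across v@14): 8 holes -> [(3, 12), (3, 13), (3, 14), (3, 15), (5, 13), (5, 14), (7, 12), (7, 15)]
Unfold 2 (reflect across v@12): 16 holes -> [(3, 8), (3, 9), (3, 10), (3, 11), (3, 12), (3, 13), (3, 14), (3, 15), (5, 9), (5, 10), (5, 13), (5, 14), (7, 8), (7, 11), (7, 12), (7, 15)]
Unfold 3 (reflect across v@8): 32 holes -> [(3, 0), (3, 1), (3, 2), (3, 3), (3, 4), (3, 5), (3, 6), (3, 7), (3, 8), (3, 9), (3, 10), (3, 11), (3, 12), (3, 13), (3, 14), (3, 15), (5, 1), (5, 2), (5, 5), (5, 6), (5, 9), (5, 10), (5, 13), (5, 14), (7, 0), (7, 3), (7, 4), (7, 7), (7, 8), (7, 11), (7, 12), (7, 15)]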